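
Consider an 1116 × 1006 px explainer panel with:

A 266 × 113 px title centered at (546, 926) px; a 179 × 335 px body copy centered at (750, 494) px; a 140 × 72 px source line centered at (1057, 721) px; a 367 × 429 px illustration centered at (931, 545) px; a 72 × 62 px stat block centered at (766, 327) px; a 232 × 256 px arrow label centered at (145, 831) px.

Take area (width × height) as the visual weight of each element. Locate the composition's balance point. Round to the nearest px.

Areas → weights: title 266·113 = 30058, body copy 179·335 = 59965, source line 140·72 = 10080, illustration 367·429 = 157443, stat block 72·62 = 4464, arrow label 232·256 = 59392; Σw = 321402.
x: (30058·546 + 59965·750 + 10080·1057 + 157443·931 + 4464·766 + 59392·145) / 321402 = 230650675 / 321402 ≈ 717.64
y: (30058·926 + 59965·494 + 10080·721 + 157443·545 + 4464·327 + 59392·831) / 321402 = 201345013 / 321402 ≈ 626.46

(718, 626)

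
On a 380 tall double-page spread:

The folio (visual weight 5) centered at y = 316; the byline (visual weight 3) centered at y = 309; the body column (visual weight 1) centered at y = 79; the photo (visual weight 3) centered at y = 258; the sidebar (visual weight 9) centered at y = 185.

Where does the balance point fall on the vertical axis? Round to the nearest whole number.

y ≈ 239

Weights sum to 5 + 3 + 1 + 3 + 9 = 21.
Σw·y = 5·316 + 3·309 + 1·79 + 3·258 + 9·185 = 5025, so ȳ = 5025/21 ≈ 239.29.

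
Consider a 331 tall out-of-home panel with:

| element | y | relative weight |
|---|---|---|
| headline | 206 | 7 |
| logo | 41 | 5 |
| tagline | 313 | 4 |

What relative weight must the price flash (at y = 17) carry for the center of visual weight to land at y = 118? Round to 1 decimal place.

Known weights sum to 7 + 5 + 4 = 16; their moment is 7·206 + 5·41 + 4·313 = 2899.
For the centroid to hit 118: (2899 + w·17) / (16 + w) = 118.
Solving: w = (118·16 − 2899) / (17 − 118) = -1011 / -101 ≈ 10.01.

w ≈ 10.0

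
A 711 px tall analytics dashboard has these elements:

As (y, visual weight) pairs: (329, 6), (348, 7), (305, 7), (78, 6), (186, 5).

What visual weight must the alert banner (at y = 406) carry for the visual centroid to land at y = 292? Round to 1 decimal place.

w ≈ 9.7

Existing Σw = 31 (6 + 7 + 7 + 6 + 5); existing moment 6·329 + 7·348 + 7·305 + 6·78 + 5·186 = 7943.
Set Σw·y/Σw = 292: (7943 + 406w) = 292·(31 + w).
Solving: w = (292·31 − 7943) / (406 − 292) = 1109 / 114 ≈ 9.73.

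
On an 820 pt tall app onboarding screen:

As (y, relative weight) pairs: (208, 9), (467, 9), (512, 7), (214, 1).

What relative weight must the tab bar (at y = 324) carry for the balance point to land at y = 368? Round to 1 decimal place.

Fixed elements: Σw = 9 + 9 + 7 + 1 = 26, Σw·y = 9·208 + 9·467 + 7·512 + 1·214 = 9873.
For the centroid to hit 368: (9873 + w·324) / (26 + w) = 368.
Solving: w = (368·26 − 9873) / (324 − 368) = -305 / -44 ≈ 6.93.

w ≈ 6.9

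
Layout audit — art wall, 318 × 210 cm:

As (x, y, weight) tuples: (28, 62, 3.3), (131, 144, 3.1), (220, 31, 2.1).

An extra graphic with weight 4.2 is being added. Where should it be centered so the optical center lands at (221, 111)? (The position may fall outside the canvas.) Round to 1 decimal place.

(439.6, 165.1)

New total weight: (3.3 + 3.1 + 2.1) + 4.2 = 12.7.
x: need Σw·x = 12.7·221 = 2806.7. Existing = 3.3·28 + 3.1·131 + 2.1·220 = 960.5. Remainder 1846.2 / 4.2 ≈ 439.57.
y: need Σw·y = 12.7·111 = 1409.7. Existing = 3.3·62 + 3.1·144 + 2.1·31 = 716.1. Remainder 693.6 / 4.2 ≈ 165.14.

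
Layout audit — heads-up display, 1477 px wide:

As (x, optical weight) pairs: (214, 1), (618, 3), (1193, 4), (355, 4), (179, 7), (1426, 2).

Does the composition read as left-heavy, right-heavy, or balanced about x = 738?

Total weight = 1 + 3 + 4 + 4 + 7 + 2 = 21.
Σw·x = 1·214 + 3·618 + 4·1193 + 4·355 + 7·179 + 2·1426 = 12365, so x̄ = 12365/21 ≈ 588.81.
588.8 vs midline 738 → left-heavy.

left-heavy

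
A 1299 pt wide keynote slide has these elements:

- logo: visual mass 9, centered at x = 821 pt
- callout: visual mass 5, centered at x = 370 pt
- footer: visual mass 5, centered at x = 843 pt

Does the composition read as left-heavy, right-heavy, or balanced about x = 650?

right-heavy

Total weight = 9 + 5 + 5 = 19.
x: (9·821 + 5·370 + 5·843) / 19 = 13454 / 19 ≈ 708.11
Since 708.1 is right of 650, the composition reads right-heavy.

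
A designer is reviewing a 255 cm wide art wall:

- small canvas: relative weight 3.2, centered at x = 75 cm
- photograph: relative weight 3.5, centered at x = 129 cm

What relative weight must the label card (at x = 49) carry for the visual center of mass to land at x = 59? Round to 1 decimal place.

w ≈ 29.6

Existing Σw = 6.7 (3.2 + 3.5); existing moment 3.2·75 + 3.5·129 = 691.5.
Set Σw·x/Σw = 59: (691.5 + 49w) = 59·(6.7 + w).
Solving: w = (59·6.7 − 691.5) / (49 − 59) = -296.2 / -10 ≈ 29.62.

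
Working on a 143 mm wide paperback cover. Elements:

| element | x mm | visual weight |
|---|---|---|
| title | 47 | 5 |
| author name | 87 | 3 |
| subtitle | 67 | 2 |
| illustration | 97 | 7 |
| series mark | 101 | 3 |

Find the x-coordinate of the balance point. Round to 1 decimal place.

x ≈ 80.6

Total weight = 5 + 3 + 2 + 7 + 3 = 20.
x-moment: 5·47 + 3·87 + 2·67 + 7·97 + 3·101 = 1612; centroid 1612/20 ≈ 80.60.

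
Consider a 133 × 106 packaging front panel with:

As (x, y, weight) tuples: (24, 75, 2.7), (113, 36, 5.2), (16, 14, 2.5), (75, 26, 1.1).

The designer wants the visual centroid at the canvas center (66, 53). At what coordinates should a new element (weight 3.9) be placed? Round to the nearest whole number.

After adding the new element, total weight = 2.7 + 5.2 + 2.5 + 1.1 + 3.9 = 15.4.
x: target moment 15.4×66 = 1016.4; current 2.7·24 + 5.2·113 + 2.5·16 + 1.1·75 = 774.9; the new element supplies 241.5, so x = 241.5/3.9 ≈ 61.92.
y: target moment 15.4×53 = 816.2; current 2.7·75 + 5.2·36 + 2.5·14 + 1.1·26 = 453.3; the new element supplies 362.9, so y = 362.9/3.9 ≈ 93.05.

(62, 93)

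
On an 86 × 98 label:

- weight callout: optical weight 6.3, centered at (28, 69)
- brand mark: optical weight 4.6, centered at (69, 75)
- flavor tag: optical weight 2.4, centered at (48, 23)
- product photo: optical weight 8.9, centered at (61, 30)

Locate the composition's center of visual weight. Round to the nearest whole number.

(52, 50)

Weights sum to 6.3 + 4.6 + 2.4 + 8.9 = 22.2.
Σw·x = 6.3·28 + 4.6·69 + 2.4·48 + 8.9·61 = 1151.9, so x̄ = 1151.9/22.2 ≈ 51.89.
Σw·y = 6.3·69 + 4.6·75 + 2.4·23 + 8.9·30 = 1101.9, so ȳ = 1101.9/22.2 ≈ 49.64.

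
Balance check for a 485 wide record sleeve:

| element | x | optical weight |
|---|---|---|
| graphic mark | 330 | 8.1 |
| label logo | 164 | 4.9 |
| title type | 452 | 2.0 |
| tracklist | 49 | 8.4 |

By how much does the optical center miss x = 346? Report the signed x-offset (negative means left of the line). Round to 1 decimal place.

≈ -141.2

Total weight = 8.1 + 4.9 + 2.0 + 8.4 = 23.4.
Σw·x = 8.1·330 + 4.9·164 + 2.0·452 + 8.4·49 = 4792.2, so x̄ = 4792.2/23.4 ≈ 204.79.
Offset from x = 346: 204.79 − 346 ≈ -141.21.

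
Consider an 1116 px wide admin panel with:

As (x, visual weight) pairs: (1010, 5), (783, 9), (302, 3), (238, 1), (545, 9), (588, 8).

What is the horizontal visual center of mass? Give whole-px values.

x ≈ 653

Total weight = 5 + 9 + 3 + 1 + 9 + 8 = 35.
x: (5·1010 + 9·783 + 3·302 + 1·238 + 9·545 + 8·588) / 35 = 22850 / 35 ≈ 652.86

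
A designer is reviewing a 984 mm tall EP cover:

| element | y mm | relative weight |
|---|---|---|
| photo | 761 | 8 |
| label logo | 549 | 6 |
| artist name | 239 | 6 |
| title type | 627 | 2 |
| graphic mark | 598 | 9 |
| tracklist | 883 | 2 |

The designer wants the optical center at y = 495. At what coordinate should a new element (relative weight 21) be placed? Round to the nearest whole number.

y ≈ 358

After adding the new element, total weight = 8 + 6 + 6 + 2 + 9 + 2 + 21 = 54.
y: need Σw·y = 54·495 = 26730. Existing = 8·761 + 6·549 + 6·239 + 2·627 + 9·598 + 2·883 = 19218. Remainder 7512 / 21 ≈ 357.71.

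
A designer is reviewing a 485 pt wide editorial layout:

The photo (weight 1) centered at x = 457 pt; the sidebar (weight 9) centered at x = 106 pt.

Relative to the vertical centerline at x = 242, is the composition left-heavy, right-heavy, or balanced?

Σw = 1 + 9 = 10.
Σw·x = 1·457 + 9·106 = 1411, so x̄ = 1411/10 ≈ 141.10.
141.1 lies left of the midline 242, so the layout is left-heavy.

left-heavy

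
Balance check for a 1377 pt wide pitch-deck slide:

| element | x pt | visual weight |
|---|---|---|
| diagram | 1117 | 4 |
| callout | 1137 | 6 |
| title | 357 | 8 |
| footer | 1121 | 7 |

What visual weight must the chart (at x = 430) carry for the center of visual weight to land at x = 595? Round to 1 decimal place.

Existing Σw = 25 (4 + 6 + 8 + 7); existing moment 4·1117 + 6·1137 + 8·357 + 7·1121 = 21993.
Set Σw·x/Σw = 595: (21993 + 430w) = 595·(25 + w).
So w = (595·25 − 21993)/(430 − 595) = -7118/-165 ≈ 43.14.

w ≈ 43.1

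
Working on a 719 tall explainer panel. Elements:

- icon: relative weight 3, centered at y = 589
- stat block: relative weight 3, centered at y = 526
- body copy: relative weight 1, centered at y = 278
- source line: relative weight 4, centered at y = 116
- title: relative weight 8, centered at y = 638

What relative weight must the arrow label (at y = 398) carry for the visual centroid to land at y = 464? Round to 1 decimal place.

w ≈ 5.7

Fixed elements: Σw = 3 + 3 + 1 + 4 + 8 = 19, Σw·y = 3·589 + 3·526 + 1·278 + 4·116 + 8·638 = 9191.
Balance at y = 464 requires (9191 + w·398) / (19 + w) = 464.
Rearranging, w·(398 − 464) = 464·19 − 9191 = -375, so w ≈ -375/-66 = 5.68.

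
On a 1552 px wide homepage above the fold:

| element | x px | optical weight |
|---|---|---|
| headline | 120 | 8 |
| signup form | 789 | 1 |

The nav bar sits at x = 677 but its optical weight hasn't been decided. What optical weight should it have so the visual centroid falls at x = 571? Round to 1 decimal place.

w ≈ 32.0

Known weights sum to 8 + 1 = 9; their moment is 8·120 + 1·789 = 1749.
Set Σw·x/Σw = 571: (1749 + 677w) = 571·(9 + w).
So w = (571·9 − 1749)/(677 − 571) = 3390/106 ≈ 31.98.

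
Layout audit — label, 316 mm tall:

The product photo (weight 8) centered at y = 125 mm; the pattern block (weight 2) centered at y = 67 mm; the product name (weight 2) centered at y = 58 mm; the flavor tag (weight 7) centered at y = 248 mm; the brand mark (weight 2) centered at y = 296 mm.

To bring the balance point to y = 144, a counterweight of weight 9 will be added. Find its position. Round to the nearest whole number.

y ≈ 82

With the counterweight, Σw becomes 8 + 2 + 2 + 7 + 2 + 9 = 30.
Along y: (3578 + 9·y) / 30 = 144 (existing moment 8·125 + 2·67 + 2·58 + 7·248 + 2·296 = 3578) ⇒ y = (4320 − 3578) / 9 ≈ 82.44.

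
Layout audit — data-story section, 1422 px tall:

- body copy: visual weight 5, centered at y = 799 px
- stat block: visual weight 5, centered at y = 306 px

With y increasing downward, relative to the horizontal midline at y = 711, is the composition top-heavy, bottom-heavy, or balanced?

Weights sum to 5 + 5 = 10.
Σw·y = 5·799 + 5·306 = 5525, so ȳ = 5525/10 ≈ 552.50.
552.5 vs midline 711 → top-heavy.

top-heavy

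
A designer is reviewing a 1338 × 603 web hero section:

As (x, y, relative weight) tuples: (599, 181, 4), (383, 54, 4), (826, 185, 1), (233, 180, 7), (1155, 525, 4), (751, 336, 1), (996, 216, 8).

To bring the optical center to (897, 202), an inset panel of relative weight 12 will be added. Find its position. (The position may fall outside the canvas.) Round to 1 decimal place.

(1421.1, 144.4)

New total weight: (4 + 4 + 1 + 7 + 4 + 1 + 8) + 12 = 41.
x: target moment 41×897 = 36777; current 4·599 + 4·383 + 1·826 + 7·233 + 4·1155 + 1·751 + 8·996 = 19724; the inset panel supplies 17053, so x = 17053/12 ≈ 1421.08.
y: target moment 41×202 = 8282; current 4·181 + 4·54 + 1·185 + 7·180 + 4·525 + 1·336 + 8·216 = 6549; the inset panel supplies 1733, so y = 1733/12 ≈ 144.42.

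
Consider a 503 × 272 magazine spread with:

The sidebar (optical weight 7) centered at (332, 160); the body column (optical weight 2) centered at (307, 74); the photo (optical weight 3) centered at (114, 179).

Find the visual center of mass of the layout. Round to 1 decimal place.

(273.3, 150.4)

Σw = 7 + 2 + 3 = 12.
x-moment: 7·332 + 2·307 + 3·114 = 3280; centroid 3280/12 ≈ 273.33.
y-moment: 7·160 + 2·74 + 3·179 = 1805; centroid 1805/12 ≈ 150.42.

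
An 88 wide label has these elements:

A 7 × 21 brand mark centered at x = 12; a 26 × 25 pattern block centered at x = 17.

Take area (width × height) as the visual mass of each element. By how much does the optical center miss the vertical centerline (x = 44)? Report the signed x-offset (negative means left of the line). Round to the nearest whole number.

Areas → weights: brand mark 7·21 = 147, pattern block 26·25 = 650; Σw = 797.
x: (147·12 + 650·17) / 797 = 12814 / 797 ≈ 16.08
Offset from x = 44: 16.08 − 44 ≈ -27.92.

≈ -28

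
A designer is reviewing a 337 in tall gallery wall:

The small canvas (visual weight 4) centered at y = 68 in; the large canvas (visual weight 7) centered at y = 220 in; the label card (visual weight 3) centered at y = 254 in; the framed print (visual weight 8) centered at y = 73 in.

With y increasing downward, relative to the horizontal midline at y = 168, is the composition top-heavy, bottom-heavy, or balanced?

Σw = 4 + 7 + 3 + 8 = 22.
y-moment: 4·68 + 7·220 + 3·254 + 8·73 = 3158; centroid 3158/22 ≈ 143.55.
Since 143.5 is above (smaller y than) 168, the composition reads top-heavy.

top-heavy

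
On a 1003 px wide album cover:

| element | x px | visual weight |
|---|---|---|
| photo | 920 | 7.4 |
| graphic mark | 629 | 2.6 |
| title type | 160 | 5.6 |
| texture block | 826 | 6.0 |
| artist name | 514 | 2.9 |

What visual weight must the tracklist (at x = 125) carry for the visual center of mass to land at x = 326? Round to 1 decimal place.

w ≈ 38.8

Existing Σw = 24.5 (7.4 + 2.6 + 5.6 + 6.0 + 2.9); existing moment 7.4·920 + 2.6·629 + 5.6·160 + 6.0·826 + 2.9·514 = 15786.0.
Set Σw·x/Σw = 326: (15786.0 + 125w) = 326·(24.5 + w).
Solving: w = (326·24.5 − 15786.0) / (125 − 326) = -7799.0 / -201 ≈ 38.80.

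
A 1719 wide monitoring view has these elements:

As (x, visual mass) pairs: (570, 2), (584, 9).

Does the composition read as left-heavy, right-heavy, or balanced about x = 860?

left-heavy

Total weight = 2 + 9 = 11.
Σw·x = 2·570 + 9·584 = 6396, so x̄ = 6396/11 ≈ 581.45.
581.5 vs midline 860 → left-heavy.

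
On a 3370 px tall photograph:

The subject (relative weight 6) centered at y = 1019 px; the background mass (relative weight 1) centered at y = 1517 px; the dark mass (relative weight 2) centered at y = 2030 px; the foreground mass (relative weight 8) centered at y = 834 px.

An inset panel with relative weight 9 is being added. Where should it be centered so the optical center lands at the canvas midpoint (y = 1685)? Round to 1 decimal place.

y ≈ 2827.4

With the inset panel, Σw becomes 6 + 1 + 2 + 8 + 9 = 26.
y: target moment 26×1685 = 43810; current 6·1019 + 1·1517 + 2·2030 + 8·834 = 18363; the inset panel supplies 25447, so y = 25447/9 ≈ 2827.44.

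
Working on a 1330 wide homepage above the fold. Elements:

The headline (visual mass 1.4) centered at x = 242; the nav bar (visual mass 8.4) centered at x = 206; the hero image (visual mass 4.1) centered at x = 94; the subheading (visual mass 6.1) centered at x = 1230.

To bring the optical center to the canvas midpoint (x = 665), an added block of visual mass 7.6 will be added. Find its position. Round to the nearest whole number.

With the added block, Σw becomes 1.4 + 8.4 + 4.1 + 6.1 + 7.6 = 27.6.
x: need Σw·x = 27.6·665 = 18354.0. Existing = 1.4·242 + 8.4·206 + 4.1·94 + 6.1·1230 = 9957.6. Remainder 8396.4 / 7.6 ≈ 1104.79.

x ≈ 1105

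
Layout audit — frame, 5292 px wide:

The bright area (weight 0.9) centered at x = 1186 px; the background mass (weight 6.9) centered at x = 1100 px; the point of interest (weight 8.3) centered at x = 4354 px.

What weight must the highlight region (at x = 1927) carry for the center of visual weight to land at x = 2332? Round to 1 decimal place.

w ≈ 17.9

Fixed elements: Σw = 0.9 + 6.9 + 8.3 = 16.1, Σw·x = 0.9·1186 + 6.9·1100 + 8.3·4354 = 44795.6.
For the centroid to hit 2332: (44795.6 + w·1927) / (16.1 + w) = 2332.
Solving: w = (2332·16.1 − 44795.6) / (1927 − 2332) = -7250.4 / -405 ≈ 17.90.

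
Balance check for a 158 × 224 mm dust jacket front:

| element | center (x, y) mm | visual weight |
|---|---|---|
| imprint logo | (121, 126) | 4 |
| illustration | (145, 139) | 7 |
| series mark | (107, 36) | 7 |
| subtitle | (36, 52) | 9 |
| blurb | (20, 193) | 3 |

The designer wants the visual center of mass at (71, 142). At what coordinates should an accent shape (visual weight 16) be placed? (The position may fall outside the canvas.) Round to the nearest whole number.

With the accent shape, Σw becomes 4 + 7 + 7 + 9 + 3 + 16 = 46.
Along x: (2632 + 16·x) / 46 = 71 (existing moment 4·121 + 7·145 + 7·107 + 9·36 + 3·20 = 2632) ⇒ x = (3266 − 2632) / 16 ≈ 39.62.
Along y: (2776 + 16·y) / 46 = 142 (existing moment 4·126 + 7·139 + 7·36 + 9·52 + 3·193 = 2776) ⇒ y = (6532 − 2776) / 16 ≈ 234.75.

(40, 235)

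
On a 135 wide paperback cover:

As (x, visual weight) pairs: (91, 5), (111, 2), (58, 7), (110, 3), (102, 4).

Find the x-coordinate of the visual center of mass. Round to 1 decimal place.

Σw = 5 + 2 + 7 + 3 + 4 = 21.
Σw·x = 5·91 + 2·111 + 7·58 + 3·110 + 4·102 = 1821, so x̄ = 1821/21 ≈ 86.71.

x ≈ 86.7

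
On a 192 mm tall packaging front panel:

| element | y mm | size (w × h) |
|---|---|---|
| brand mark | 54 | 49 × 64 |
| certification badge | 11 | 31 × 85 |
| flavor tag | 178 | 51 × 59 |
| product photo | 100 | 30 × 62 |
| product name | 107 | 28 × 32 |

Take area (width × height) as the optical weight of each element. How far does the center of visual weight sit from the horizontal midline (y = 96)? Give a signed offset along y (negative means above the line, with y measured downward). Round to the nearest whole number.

Areas: brand mark 49·64 = 3136, certification badge 31·85 = 2635, flavor tag 51·59 = 3009, product photo 30·62 = 1860, product name 28·32 = 896. Total weight = 11536.
Σw·y = 3136·54 + 2635·11 + 3009·178 + 1860·100 + 896·107 = 1015803, so ȳ = 1015803/11536 ≈ 88.06.
Offset from y = 96: 88.06 − 96 ≈ -7.94.

≈ -8 mm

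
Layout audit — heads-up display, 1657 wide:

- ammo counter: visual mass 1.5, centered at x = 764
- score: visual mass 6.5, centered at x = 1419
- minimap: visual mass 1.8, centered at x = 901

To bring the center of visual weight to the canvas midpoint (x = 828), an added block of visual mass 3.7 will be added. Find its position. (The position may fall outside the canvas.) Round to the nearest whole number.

After adding the added block, total weight = 1.5 + 6.5 + 1.8 + 3.7 = 13.5.
x: need Σw·x = 13.5·828 = 11178.0. Existing = 1.5·764 + 6.5·1419 + 1.8·901 = 11991.3. Remainder -813.3 / 3.7 ≈ -219.81.

x ≈ -220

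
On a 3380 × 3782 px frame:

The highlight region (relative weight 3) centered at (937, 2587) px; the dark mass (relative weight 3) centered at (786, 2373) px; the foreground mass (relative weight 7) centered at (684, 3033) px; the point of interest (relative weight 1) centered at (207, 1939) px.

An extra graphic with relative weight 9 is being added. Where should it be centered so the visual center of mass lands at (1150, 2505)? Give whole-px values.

New total weight: (3 + 3 + 7 + 1) + 9 = 23.
x: target moment 23×1150 = 26450; current 3·937 + 3·786 + 7·684 + 1·207 = 10164; the extra graphic supplies 16286, so x = 16286/9 ≈ 1809.56.
y: target moment 23×2505 = 57615; current 3·2587 + 3·2373 + 7·3033 + 1·1939 = 38050; the extra graphic supplies 19565, so y = 19565/9 ≈ 2173.89.

(1810, 2174)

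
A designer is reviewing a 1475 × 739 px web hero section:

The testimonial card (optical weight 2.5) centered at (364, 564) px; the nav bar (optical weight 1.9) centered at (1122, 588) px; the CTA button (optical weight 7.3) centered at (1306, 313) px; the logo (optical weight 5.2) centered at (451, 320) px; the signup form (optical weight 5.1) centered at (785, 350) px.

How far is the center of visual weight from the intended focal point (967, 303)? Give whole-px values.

≈ 129 px

Total weight = 2.5 + 1.9 + 7.3 + 5.2 + 5.1 = 22.0.
Σw·x = 2.5·364 + 1.9·1122 + 7.3·1306 + 5.2·451 + 5.1·785 = 18924.3, so x̄ = 18924.3/22.0 ≈ 860.20.
Σw·y = 2.5·564 + 1.9·588 + 7.3·313 + 5.2·320 + 5.1·350 = 8261.1, so ȳ = 8261.1/22.0 ≈ 375.50.
Relative to (967, 303): Δ = (-106.80, 72.50); |Δ| = √(-106.80² + 72.50²) ≈ 129.09.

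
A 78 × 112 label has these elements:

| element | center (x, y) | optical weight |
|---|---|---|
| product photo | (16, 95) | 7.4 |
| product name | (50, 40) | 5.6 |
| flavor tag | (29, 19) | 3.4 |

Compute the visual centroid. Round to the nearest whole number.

(30, 60)

Weights sum to 7.4 + 5.6 + 3.4 = 16.4.
x: (7.4·16 + 5.6·50 + 3.4·29) / 16.4 = 497.0 / 16.4 ≈ 30.30
y: (7.4·95 + 5.6·40 + 3.4·19) / 16.4 = 991.6 / 16.4 ≈ 60.46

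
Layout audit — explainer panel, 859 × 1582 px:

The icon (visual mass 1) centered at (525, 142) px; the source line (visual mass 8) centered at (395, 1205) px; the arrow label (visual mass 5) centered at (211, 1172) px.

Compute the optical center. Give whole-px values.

(339, 1117)

Total weight = 1 + 8 + 5 = 14.
x-moment: 1·525 + 8·395 + 5·211 = 4740; centroid 4740/14 ≈ 338.57.
y-moment: 1·142 + 8·1205 + 5·1172 = 15642; centroid 15642/14 ≈ 1117.29.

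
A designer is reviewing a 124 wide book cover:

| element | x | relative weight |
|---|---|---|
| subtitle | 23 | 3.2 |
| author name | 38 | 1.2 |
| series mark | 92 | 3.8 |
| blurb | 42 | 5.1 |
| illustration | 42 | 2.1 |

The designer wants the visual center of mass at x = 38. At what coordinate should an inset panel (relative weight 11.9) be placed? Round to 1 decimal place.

x ≈ 22.4

New total weight: (3.2 + 1.2 + 3.8 + 5.1 + 2.1) + 11.9 = 27.3.
Along x: (771.2 + 11.9·x) / 27.3 = 38 (existing moment 3.2·23 + 1.2·38 + 3.8·92 + 5.1·42 + 2.1·42 = 771.2) ⇒ x = (1037.4 − 771.2) / 11.9 ≈ 22.37.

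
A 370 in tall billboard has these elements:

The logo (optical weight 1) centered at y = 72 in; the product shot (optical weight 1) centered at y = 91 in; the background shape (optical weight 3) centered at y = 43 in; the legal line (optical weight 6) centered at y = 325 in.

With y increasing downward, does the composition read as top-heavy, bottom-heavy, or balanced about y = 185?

Σw = 1 + 1 + 3 + 6 = 11.
y-moment: 1·72 + 1·91 + 3·43 + 6·325 = 2242; centroid 2242/11 ≈ 203.82.
Since 203.8 is below (larger y than) 185, the composition reads bottom-heavy.

bottom-heavy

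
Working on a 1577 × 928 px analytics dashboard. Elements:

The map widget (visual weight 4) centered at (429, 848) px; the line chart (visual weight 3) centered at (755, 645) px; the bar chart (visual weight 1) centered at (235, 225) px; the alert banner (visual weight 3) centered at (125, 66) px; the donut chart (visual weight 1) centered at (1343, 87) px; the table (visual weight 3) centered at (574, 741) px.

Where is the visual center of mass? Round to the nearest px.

Total weight = 4 + 3 + 1 + 3 + 1 + 3 = 15.
x: (4·429 + 3·755 + 1·235 + 3·125 + 1·1343 + 3·574) / 15 = 7656 / 15 ≈ 510.40
y: (4·848 + 3·645 + 1·225 + 3·66 + 1·87 + 3·741) / 15 = 8060 / 15 ≈ 537.33

(510, 537)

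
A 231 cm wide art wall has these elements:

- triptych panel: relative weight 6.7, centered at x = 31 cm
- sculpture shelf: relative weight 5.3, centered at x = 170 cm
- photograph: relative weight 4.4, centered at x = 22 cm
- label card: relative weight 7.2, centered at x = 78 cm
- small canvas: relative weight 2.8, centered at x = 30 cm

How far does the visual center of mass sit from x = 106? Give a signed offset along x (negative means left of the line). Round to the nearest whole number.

≈ -36 cm

Weights sum to 6.7 + 5.3 + 4.4 + 7.2 + 2.8 = 26.4.
x-moment: 6.7·31 + 5.3·170 + 4.4·22 + 7.2·78 + 2.8·30 = 1851.1; centroid 1851.1/26.4 ≈ 70.12.
Offset from x = 106: 70.12 − 106 ≈ -35.88.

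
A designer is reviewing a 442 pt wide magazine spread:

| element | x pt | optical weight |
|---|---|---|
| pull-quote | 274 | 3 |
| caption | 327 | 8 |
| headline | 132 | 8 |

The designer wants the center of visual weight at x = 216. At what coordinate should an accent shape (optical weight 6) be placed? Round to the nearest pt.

After adding the accent shape, total weight = 3 + 8 + 8 + 6 = 25.
Along x: (4494 + 6·x) / 25 = 216 (existing moment 3·274 + 8·327 + 8·132 = 4494) ⇒ x = (5400 − 4494) / 6 ≈ 151.00.

x ≈ 151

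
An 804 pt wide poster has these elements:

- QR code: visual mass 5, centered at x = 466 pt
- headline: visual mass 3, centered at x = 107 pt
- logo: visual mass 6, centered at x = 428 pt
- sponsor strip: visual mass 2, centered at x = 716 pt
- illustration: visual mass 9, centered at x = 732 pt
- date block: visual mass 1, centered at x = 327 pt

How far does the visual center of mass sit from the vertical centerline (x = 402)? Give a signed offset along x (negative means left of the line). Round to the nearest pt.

≈ 120 pt

Weights sum to 5 + 3 + 6 + 2 + 9 + 1 = 26.
x: (5·466 + 3·107 + 6·428 + 2·716 + 9·732 + 1·327) / 26 = 13566 / 26 ≈ 521.77
Offset from x = 402: 521.77 − 402 ≈ 119.77.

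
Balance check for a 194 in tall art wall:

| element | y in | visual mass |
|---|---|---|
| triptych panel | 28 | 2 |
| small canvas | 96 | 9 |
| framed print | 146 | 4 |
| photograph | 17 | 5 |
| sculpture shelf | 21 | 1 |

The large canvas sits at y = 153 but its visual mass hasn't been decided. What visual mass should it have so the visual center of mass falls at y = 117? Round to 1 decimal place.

Fixed elements: Σw = 2 + 9 + 4 + 5 + 1 = 21, Σw·y = 2·28 + 9·96 + 4·146 + 5·17 + 1·21 = 1610.
Set Σw·y/Σw = 117: (1610 + 153w) = 117·(21 + w).
Rearranging, w·(153 − 117) = 117·21 − 1610 = 847, so w ≈ 847/36 = 23.53.

w ≈ 23.5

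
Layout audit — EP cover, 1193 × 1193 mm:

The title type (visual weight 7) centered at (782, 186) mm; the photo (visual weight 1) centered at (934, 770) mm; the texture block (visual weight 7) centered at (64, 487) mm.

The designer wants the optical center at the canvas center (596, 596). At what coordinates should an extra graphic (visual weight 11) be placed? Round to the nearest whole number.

After adding the extra graphic, total weight = 7 + 1 + 7 + 11 = 26.
x: need Σw·x = 26·596 = 15496. Existing = 7·782 + 1·934 + 7·64 = 6856. Remainder 8640 / 11 ≈ 785.45.
y: need Σw·y = 26·596 = 15496. Existing = 7·186 + 1·770 + 7·487 = 5481. Remainder 10015 / 11 ≈ 910.45.

(785, 910)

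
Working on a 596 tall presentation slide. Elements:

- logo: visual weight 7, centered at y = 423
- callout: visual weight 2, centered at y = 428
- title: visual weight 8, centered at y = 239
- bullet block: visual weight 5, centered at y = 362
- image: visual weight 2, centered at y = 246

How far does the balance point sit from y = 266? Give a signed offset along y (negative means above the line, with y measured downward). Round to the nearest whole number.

≈ 69

Total weight = 7 + 2 + 8 + 5 + 2 = 24.
Σw·y = 7·423 + 2·428 + 8·239 + 5·362 + 2·246 = 8031, so ȳ = 8031/24 ≈ 334.62.
Difference: 334.62 − 266 ≈ 68.62.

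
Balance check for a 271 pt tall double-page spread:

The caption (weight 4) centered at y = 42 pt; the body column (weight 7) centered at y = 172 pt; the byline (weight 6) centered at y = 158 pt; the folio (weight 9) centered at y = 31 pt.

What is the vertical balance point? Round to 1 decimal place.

Σw = 4 + 7 + 6 + 9 = 26.
y: (4·42 + 7·172 + 6·158 + 9·31) / 26 = 2599 / 26 ≈ 99.96

y ≈ 100.0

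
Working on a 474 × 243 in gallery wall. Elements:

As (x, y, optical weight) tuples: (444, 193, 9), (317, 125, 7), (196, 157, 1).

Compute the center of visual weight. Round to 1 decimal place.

Weights sum to 9 + 7 + 1 = 17.
x: (9·444 + 7·317 + 1·196) / 17 = 6411 / 17 ≈ 377.12
y: (9·193 + 7·125 + 1·157) / 17 = 2769 / 17 ≈ 162.88

(377.1, 162.9)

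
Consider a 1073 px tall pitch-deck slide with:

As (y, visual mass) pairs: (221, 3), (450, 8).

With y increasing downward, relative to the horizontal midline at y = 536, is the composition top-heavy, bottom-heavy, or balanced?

Σw = 3 + 8 = 11.
y-moment: 3·221 + 8·450 = 4263; centroid 4263/11 ≈ 387.55.
387.5 vs midline 536 → top-heavy.

top-heavy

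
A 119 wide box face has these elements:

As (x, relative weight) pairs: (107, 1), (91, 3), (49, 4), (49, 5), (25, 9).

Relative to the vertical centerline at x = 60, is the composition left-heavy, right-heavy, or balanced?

Weights sum to 1 + 3 + 4 + 5 + 9 = 22.
x-moment: 1·107 + 3·91 + 4·49 + 5·49 + 9·25 = 1046; centroid 1046/22 ≈ 47.55.
47.5 vs midline 60 → left-heavy.

left-heavy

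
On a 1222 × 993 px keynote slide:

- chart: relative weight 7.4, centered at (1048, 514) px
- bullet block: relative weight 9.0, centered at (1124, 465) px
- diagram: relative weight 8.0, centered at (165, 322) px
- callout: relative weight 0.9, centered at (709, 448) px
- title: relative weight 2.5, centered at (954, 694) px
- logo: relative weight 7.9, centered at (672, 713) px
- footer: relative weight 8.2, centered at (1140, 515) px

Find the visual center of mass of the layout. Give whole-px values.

Weights sum to 7.4 + 9.0 + 8.0 + 0.9 + 2.5 + 7.9 + 8.2 = 43.9.
Σw·x = 36871.1; x̄ = 36871.1/43.9 ≈ 839.89.
Σw·y = 22558.5; ȳ = 22558.5/43.9 ≈ 513.86.

(840, 514)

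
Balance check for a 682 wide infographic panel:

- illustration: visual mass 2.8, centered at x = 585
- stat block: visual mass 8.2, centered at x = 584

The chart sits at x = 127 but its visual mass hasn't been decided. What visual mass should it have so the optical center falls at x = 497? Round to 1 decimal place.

w ≈ 2.6

Existing Σw = 11.0 (2.8 + 8.2); existing moment 2.8·585 + 8.2·584 = 6426.8.
Balance at x = 497 requires (6426.8 + w·127) / (11.0 + w) = 497.
Solving: w = (497·11.0 − 6426.8) / (127 − 497) = -959.8 / -370 ≈ 2.59.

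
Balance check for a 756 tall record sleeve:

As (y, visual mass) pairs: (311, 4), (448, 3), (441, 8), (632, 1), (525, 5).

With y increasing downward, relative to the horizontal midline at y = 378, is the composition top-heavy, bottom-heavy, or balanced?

bottom-heavy

Σw = 4 + 3 + 8 + 1 + 5 = 21.
y: (4·311 + 3·448 + 8·441 + 1·632 + 5·525) / 21 = 9373 / 21 ≈ 446.33
446.3 lies below (larger y than) the midline 378, so the layout is bottom-heavy.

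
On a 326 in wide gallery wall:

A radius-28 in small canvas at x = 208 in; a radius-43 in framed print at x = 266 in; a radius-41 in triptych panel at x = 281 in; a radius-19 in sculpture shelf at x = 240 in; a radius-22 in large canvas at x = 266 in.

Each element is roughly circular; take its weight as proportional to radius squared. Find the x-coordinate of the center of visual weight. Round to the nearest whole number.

r² weights: small canvas 28² = 784, framed print 43² = 1849, triptych panel 41² = 1681, sculpture shelf 19² = 361, large canvas 22² = 484. Total = 5159.
x: (784·208 + 1849·266 + 1681·281 + 361·240 + 484·266) / 5159 = 1342651 / 5159 ≈ 260.25

x ≈ 260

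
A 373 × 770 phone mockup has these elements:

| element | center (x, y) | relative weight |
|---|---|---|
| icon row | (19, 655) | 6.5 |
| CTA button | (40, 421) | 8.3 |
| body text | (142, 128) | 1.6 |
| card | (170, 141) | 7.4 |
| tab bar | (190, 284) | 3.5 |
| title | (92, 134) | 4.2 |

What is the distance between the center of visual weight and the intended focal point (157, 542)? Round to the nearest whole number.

Total weight = 6.5 + 8.3 + 1.6 + 7.4 + 3.5 + 4.2 = 31.5.
Σw·x = 2992.1; x̄ = 2992.1/31.5 ≈ 94.99.
y: moment 10556.8 / weight 31.5 ≈ 335.14
Relative to (157, 542): Δ = (-62.01, -206.86); |Δ| = √(-62.01² + -206.86²) ≈ 215.96.

≈ 216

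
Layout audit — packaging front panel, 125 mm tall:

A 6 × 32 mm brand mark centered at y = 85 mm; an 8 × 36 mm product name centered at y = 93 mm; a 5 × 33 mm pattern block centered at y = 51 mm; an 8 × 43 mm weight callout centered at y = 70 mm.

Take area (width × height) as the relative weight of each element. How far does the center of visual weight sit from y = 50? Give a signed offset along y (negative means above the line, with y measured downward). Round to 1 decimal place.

Areas: brand mark 6·32 = 192, product name 8·36 = 288, pattern block 5·33 = 165, weight callout 8·43 = 344. Total weight = 989.
y-moment: 192·85 + 288·93 + 165·51 + 344·70 = 75599; centroid 75599/989 ≈ 76.44.
Offset from y = 50: 76.44 − 50 ≈ 26.44.

≈ 26.4 mm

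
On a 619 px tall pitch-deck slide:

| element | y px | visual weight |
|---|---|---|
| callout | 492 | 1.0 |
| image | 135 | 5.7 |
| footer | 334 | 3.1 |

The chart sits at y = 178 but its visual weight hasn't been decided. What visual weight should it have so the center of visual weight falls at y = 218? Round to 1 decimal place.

Fixed elements: Σw = 1.0 + 5.7 + 3.1 = 9.8, Σw·y = 1.0·492 + 5.7·135 + 3.1·334 = 2296.9.
For the centroid to hit 218: (2296.9 + w·178) / (9.8 + w) = 218.
Rearranging, w·(178 − 218) = 218·9.8 − 2296.9 = -160.5, so w ≈ -160.5/-40 = 4.01.

w ≈ 4.0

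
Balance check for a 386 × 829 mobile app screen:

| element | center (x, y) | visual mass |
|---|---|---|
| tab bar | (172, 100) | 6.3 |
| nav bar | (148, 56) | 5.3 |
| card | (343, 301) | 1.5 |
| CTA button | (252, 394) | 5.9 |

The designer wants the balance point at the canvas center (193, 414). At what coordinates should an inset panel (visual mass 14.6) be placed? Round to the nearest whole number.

(179, 699)

New total weight: (6.3 + 5.3 + 1.5 + 5.9) + 14.6 = 33.6.
x: target moment 33.6×193 = 6484.8; current 6.3·172 + 5.3·148 + 1.5·343 + 5.9·252 = 3869.3; the inset panel supplies 2615.5, so x = 2615.5/14.6 ≈ 179.14.
y: target moment 33.6×414 = 13910.4; current 6.3·100 + 5.3·56 + 1.5·301 + 5.9·394 = 3702.9; the inset panel supplies 10207.5, so y = 10207.5/14.6 ≈ 699.14.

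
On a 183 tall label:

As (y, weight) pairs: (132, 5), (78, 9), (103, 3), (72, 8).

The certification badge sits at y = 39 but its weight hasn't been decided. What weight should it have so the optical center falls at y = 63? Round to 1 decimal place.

Fixed elements: Σw = 5 + 9 + 3 + 8 = 25, Σw·y = 5·132 + 9·78 + 3·103 + 8·72 = 2247.
Balance at y = 63 requires (2247 + w·39) / (25 + w) = 63.
Solving: w = (63·25 − 2247) / (39 − 63) = -672 / -24 ≈ 28.00.

w ≈ 28.0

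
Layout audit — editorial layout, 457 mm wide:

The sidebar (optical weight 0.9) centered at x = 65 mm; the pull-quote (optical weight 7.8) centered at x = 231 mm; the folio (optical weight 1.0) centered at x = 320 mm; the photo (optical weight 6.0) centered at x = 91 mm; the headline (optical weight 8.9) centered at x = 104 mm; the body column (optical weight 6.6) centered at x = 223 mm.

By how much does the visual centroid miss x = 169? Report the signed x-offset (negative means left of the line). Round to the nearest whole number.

Σw = 0.9 + 7.8 + 1.0 + 6.0 + 8.9 + 6.6 = 31.2.
Σw·x = 0.9·65 + 7.8·231 + 1.0·320 + 6.0·91 + 8.9·104 + 6.6·223 = 5123.7, so x̄ = 5123.7/31.2 ≈ 164.22.
Offset from x = 169: 164.22 − 169 ≈ -4.78.

≈ -5 mm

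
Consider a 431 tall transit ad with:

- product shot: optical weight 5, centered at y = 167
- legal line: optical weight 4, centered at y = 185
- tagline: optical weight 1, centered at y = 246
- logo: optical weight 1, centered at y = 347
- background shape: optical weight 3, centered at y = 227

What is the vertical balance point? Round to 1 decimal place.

y ≈ 203.5

Total weight = 5 + 4 + 1 + 1 + 3 = 14.
Σw·y = 5·167 + 4·185 + 1·246 + 1·347 + 3·227 = 2849, so ȳ = 2849/14 ≈ 203.50.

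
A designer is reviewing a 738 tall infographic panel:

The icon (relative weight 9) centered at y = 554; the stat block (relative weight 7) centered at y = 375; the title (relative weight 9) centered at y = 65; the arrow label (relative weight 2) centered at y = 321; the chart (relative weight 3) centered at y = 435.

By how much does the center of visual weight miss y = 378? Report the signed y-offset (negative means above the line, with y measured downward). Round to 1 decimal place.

Σw = 9 + 7 + 9 + 2 + 3 = 30.
y: (9·554 + 7·375 + 9·65 + 2·321 + 3·435) / 30 = 10143 / 30 ≈ 338.10
Offset from y = 378: 338.10 − 378 ≈ -39.90.

≈ -39.9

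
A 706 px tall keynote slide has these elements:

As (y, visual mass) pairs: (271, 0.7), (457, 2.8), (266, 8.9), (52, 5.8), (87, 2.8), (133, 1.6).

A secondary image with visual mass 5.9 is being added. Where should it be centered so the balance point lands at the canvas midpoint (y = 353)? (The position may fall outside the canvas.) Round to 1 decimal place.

y ≈ 926.4

With the secondary image, Σw becomes 0.7 + 2.8 + 8.9 + 5.8 + 2.8 + 1.6 + 5.9 = 28.5.
Along y: (4594.7 + 5.9·y) / 28.5 = 353 (existing moment 0.7·271 + 2.8·457 + 8.9·266 + 5.8·52 + 2.8·87 + 1.6·133 = 4594.7) ⇒ y = (10060.5 − 4594.7) / 5.9 ≈ 926.41.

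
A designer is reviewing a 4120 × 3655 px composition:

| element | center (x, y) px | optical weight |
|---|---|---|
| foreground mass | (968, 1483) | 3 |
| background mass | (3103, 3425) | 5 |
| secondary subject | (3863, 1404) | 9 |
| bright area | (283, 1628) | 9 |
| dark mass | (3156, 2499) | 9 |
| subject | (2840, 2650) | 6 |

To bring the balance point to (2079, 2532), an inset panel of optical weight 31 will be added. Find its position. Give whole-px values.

New total weight: (3 + 5 + 9 + 9 + 9 + 6) + 31 = 72.
x: target moment 72×2079 = 149688; current 3·968 + 5·3103 + 9·3863 + 9·283 + 9·3156 + 6·2840 = 101177; the inset panel supplies 48511, so x = 48511/31 ≈ 1564.87.
y: target moment 72×2532 = 182304; current 3·1483 + 5·3425 + 9·1404 + 9·1628 + 9·2499 + 6·2650 = 87253; the inset panel supplies 95051, so y = 95051/31 ≈ 3066.16.

(1565, 3066)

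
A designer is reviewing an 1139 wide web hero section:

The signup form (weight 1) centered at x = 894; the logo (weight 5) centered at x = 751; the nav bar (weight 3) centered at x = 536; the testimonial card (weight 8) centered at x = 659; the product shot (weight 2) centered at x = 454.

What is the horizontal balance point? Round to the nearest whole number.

Total weight = 1 + 5 + 3 + 8 + 2 = 19.
x-moment: 1·894 + 5·751 + 3·536 + 8·659 + 2·454 = 12437; centroid 12437/19 ≈ 654.58.

x ≈ 655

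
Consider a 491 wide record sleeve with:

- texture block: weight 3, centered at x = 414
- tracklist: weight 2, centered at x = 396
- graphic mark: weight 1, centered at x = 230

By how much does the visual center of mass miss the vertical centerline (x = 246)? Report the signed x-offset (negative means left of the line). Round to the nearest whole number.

≈ 131

Weights sum to 3 + 2 + 1 = 6.
x-moment: 3·414 + 2·396 + 1·230 = 2264; centroid 2264/6 ≈ 377.33.
Difference: 377.33 − 246 ≈ 131.33.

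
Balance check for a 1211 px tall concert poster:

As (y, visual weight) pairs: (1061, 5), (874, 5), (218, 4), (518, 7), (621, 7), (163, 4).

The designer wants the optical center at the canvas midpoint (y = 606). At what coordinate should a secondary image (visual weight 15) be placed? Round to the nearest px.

With the secondary image, Σw becomes 5 + 5 + 4 + 7 + 7 + 4 + 15 = 47.
Along y: (19172 + 15·y) / 47 = 606 (existing moment 5·1061 + 5·874 + 4·218 + 7·518 + 7·621 + 4·163 = 19172) ⇒ y = (28482 − 19172) / 15 ≈ 620.67.

y ≈ 621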